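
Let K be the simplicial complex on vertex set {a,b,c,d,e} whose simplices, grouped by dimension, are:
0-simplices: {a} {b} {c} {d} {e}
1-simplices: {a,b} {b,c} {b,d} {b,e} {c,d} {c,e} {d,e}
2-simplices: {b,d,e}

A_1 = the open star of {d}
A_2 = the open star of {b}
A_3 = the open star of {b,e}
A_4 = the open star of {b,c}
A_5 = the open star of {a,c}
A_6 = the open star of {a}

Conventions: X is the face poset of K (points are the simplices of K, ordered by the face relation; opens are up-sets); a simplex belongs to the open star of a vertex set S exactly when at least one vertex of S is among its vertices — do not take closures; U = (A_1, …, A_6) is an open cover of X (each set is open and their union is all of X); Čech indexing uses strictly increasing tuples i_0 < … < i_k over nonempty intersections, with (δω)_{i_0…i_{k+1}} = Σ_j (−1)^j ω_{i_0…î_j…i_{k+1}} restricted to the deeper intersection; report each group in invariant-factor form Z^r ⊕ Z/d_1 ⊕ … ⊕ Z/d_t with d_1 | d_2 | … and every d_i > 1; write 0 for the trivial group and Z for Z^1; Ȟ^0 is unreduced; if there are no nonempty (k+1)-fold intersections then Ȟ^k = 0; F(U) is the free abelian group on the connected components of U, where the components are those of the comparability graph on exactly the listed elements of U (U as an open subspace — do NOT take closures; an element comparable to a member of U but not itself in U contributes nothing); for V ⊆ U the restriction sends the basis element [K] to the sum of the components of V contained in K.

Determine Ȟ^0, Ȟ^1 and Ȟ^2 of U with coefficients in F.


cover nerve:
  A1={{d},{b,d},{c,d},{d,e},{b,d,e}} A2={{b},{a,b},{b,c},{b,d},{b,e},{b,d,e}} A3={{b},{e},{a,b},{b,c},{b,d},{b,e},{c,e},{d,e},{b,d,e}} A4={{b},{c},{a,b},{b,c},{b,d},{b,e},{c,d},{c,e},{b,d,e}} A5={{a},{c},{a,b},{b,c},{c,d},{c,e}} A6={{a},{a,b}}
  A12={{b,d},{b,d,e}} A13={{b,d},{d,e},{b,d,e}} A14={{b,d},{c,d},{b,d,e}} A15={{c,d}} A23={{b},{a,b},{b,c},{b,d},{b,e},{b,d,e}} A24={{b},{a,b},{b,c},{b,d},{b,e},{b,d,e}} A25={{a,b},{b,c}} A26={{a,b}} A34={{b},{a,b},{b,c},{b,d},{b,e},{c,e},{b,d,e}} A35={{a,b},{b,c},{c,e}} A36={{a,b}} A45={{c},{a,b},{b,c},{c,d},{c,e}} A46={{a,b}} A56={{a},{a,b}}
  A123={{b,d},{b,d,e}} A124={{b,d},{b,d,e}} A134={{b,d},{b,d,e}} A145={{c,d}} A234={{b},{a,b},{b,c},{b,d},{b,e},{b,d,e}} A235={{a,b},{b,c}} A236={{a,b}} A245={{a,b},{b,c}} A246={{a,b}} A256={{a,b}} A345={{a,b},{b,c},{c,e}} A346={{a,b}} A356={{a,b}} A456={{a,b}}
  A1234={{b,d},{b,d,e}} A2345={{a,b},{b,c}} A2346={{a,b}} A2356={{a,b}} A2456={{a,b}} A3456={{a,b}}
  A23456={{a,b}}
components per intersection:
  A1: {{d},{b,d},{c,d},{d,e},{b,d,e}}
  A2: {{b},{a,b},{b,c},{b,d},{b,e},{b,d,e}}
  A3: {{b},{e},{a,b},{b,c},{b,d},{b,e},{c,e},{d,e},{b,d,e}}
  A4: {{b},{c},{a,b},{b,c},{b,d},{b,e},{c,d},{c,e},{b,d,e}}
  A5: {{a},{a,b}} {{c},{b,c},{c,d},{c,e}}
  A6: {{a},{a,b}}
  A12: {{b,d},{b,d,e}}
  A13: {{b,d},{d,e},{b,d,e}}
  A14: {{b,d},{b,d,e}} {{c,d}}
  A15: {{c,d}}
  A23: {{b},{a,b},{b,c},{b,d},{b,e},{b,d,e}}
  A24: {{b},{a,b},{b,c},{b,d},{b,e},{b,d,e}}
  A25: {{a,b}} {{b,c}}
  A26: {{a,b}}
  A34: {{b},{a,b},{b,c},{b,d},{b,e},{b,d,e}} {{c,e}}
  A35: {{a,b}} {{b,c}} {{c,e}}
  A36: {{a,b}}
  A45: {{c},{b,c},{c,d},{c,e}} {{a,b}}
  A46: {{a,b}}
  A56: {{a},{a,b}}
  A123: {{b,d},{b,d,e}}
  A124: {{b,d},{b,d,e}}
  A134: {{b,d},{b,d,e}}
  A145: {{c,d}}
  A234: {{b},{a,b},{b,c},{b,d},{b,e},{b,d,e}}
  A235: {{a,b}} {{b,c}}
  A236: {{a,b}}
  A245: {{a,b}} {{b,c}}
  A246: {{a,b}}
  A256: {{a,b}}
  A345: {{a,b}} {{b,c}} {{c,e}}
  A346: {{a,b}}
  A356: {{a,b}}
  A456: {{a,b}}
  A1234: {{b,d},{b,d,e}}
  A2345: {{a,b}} {{b,c}}
  A2346: {{a,b}}
  A2356: {{a,b}}
  A2456: {{a,b}}
  A3456: {{a,b}}
  A23456: {{a,b}}
C dims 7,20,18,7; δ0: rk 6, SNF 1^6; δ1: rk 12, SNF 1^12; δ2: rk 6, SNF 1^6
Ȟ^0: (7−6)−0=1 ⇒ Z
Ȟ^1: (20−12)−6=2 ⇒ Z^2
Ȟ^2: (18−6)−12=0 ⇒ 0

Ȟ^0(U;F) ≅ Z, Ȟ^1(U;F) ≅ Z^2 and Ȟ^2(U;F) ≅ 0


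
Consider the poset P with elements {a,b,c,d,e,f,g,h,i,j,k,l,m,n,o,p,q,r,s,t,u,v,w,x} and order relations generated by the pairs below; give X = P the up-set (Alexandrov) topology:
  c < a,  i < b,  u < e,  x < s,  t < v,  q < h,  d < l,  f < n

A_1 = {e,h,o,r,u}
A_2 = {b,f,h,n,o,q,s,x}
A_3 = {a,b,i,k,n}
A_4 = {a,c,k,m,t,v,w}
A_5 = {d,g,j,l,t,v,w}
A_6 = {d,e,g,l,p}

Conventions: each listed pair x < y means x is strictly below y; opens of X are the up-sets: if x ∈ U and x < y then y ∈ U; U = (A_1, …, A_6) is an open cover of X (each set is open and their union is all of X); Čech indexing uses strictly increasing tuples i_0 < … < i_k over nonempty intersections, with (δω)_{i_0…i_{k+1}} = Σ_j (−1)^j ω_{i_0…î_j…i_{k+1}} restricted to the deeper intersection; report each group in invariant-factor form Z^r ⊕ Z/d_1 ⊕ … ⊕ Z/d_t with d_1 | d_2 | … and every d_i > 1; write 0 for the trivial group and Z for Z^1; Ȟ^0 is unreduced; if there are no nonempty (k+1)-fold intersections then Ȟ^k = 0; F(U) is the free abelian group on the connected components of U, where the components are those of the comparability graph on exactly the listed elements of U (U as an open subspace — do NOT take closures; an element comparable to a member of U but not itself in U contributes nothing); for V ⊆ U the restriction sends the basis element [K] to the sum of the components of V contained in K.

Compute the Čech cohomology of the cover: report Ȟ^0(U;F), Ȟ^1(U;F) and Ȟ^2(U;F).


Ȟ^0 = Z^16; Ȟ^1 = 0; Ȟ^2 = 0

nerve simplices:
  A12={h,o} A16={e} A23={b,n} A34={a,k} A45={t,v,w} A56={d,g,l}
components per intersection:
  A1: {e,u} {h} {o} {r}
  A2: {b} {f,n} {h,q} {o} {s,x}
  A3: {a} {b,i} {k} {n}
  A4: {a,c} {k} {m} {t,v} {w}
  A5: {d,l} {g} {j} {t,v} {w}
  A6: {d,l} {e} {g} {p}
  A12: {h} {o}
  A16: {e}
  A23: {b} {n}
  A34: {a} {k}
  A45: {t,v} {w}
  A56: {d,l} {g}
C dims 27,11; δ0: rk 11, SNF 1^11
degree 0: 27−11−0 = 16 → Ȟ^0 ≅ Z^16
degree 1: 11−0−11 = 0 → Ȟ^1 ≅ 0
degree 2: 0−0−0 = 0 → Ȟ^2 ≅ 0


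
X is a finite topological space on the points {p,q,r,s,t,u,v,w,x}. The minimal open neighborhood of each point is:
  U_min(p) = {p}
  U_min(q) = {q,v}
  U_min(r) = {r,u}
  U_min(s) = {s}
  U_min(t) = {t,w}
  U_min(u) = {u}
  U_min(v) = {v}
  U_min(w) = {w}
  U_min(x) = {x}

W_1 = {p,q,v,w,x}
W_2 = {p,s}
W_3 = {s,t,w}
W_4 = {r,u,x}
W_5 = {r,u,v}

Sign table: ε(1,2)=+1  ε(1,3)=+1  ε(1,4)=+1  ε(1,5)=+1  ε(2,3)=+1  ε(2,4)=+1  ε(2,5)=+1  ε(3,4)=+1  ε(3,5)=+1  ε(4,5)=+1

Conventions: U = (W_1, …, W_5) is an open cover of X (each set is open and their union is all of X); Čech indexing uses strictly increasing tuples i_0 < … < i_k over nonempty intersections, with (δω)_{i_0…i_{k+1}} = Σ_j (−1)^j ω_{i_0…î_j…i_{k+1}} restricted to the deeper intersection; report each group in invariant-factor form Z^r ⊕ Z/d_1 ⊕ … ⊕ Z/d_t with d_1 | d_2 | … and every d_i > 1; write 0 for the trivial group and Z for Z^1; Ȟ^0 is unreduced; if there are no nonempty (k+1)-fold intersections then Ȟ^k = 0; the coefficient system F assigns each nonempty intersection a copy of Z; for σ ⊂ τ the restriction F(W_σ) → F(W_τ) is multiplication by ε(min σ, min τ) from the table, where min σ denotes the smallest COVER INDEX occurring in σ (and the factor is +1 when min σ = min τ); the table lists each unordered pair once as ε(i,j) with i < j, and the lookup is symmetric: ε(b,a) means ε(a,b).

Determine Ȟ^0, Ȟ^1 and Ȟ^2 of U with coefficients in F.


intersection data:
  W12={p} W13={w} W14={x} W15={v} W23={s} W45={r,u}
C dims 5,6; δ0: rk 4, SNF 1^4
Ȟ^0 = (5 − 4) − 0 = 1, so Ȟ^0 ≅ Z
Ȟ^1 = (6 − 0) − 4 = 2, so Ȟ^1 ≅ Z^2
Ȟ^2 = (0 − 0) − 0 = 0, so Ȟ^2 ≅ 0

Ȟ^0 ≅ Z, Ȟ^1 ≅ Z^2, Ȟ^2 ≅ 0


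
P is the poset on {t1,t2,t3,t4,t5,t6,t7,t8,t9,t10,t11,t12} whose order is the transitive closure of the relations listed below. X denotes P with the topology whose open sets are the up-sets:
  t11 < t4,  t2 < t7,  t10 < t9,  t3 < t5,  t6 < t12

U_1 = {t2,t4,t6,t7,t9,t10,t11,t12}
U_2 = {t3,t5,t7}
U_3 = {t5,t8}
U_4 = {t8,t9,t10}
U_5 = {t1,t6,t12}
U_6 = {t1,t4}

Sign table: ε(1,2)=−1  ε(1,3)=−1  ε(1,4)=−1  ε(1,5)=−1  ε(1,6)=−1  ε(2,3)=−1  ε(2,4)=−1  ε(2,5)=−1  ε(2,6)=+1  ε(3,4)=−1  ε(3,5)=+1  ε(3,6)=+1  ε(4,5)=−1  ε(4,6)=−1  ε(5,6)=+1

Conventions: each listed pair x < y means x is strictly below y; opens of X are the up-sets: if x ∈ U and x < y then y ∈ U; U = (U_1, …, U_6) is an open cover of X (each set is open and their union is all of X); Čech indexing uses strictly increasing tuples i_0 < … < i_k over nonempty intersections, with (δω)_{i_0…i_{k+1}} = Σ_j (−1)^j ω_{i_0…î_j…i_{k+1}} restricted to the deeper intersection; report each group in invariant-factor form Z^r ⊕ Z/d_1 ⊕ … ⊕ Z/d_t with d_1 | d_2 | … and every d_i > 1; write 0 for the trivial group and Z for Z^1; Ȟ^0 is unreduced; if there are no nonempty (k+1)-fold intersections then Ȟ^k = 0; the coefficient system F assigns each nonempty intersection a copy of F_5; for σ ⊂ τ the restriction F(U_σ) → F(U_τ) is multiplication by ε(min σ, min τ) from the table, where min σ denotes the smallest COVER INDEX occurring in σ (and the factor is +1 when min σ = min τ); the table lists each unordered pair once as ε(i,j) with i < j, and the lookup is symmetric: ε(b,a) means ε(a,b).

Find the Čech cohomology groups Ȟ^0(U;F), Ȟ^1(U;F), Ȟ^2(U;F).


Ȟ^0 = Z/5,  Ȟ^1 = Z/5 ⊕ Z/5,  Ȟ^2 = 0

nonempty overlaps:
  U12={t7} U14={t9,t10} U15={t6,t12} U16={t4} U23={t5} U34={t8} U56={t1}
C dims 6,7; δ0: rk_F5 5
degree 0: 6−5−0 = 1 → Ȟ^0 ≅ Z/5
degree 1: 7−0−5 = 2 → Ȟ^1 ≅ Z/5 ⊕ Z/5
degree 2: 0−0−0 = 0 → Ȟ^2 ≅ 0


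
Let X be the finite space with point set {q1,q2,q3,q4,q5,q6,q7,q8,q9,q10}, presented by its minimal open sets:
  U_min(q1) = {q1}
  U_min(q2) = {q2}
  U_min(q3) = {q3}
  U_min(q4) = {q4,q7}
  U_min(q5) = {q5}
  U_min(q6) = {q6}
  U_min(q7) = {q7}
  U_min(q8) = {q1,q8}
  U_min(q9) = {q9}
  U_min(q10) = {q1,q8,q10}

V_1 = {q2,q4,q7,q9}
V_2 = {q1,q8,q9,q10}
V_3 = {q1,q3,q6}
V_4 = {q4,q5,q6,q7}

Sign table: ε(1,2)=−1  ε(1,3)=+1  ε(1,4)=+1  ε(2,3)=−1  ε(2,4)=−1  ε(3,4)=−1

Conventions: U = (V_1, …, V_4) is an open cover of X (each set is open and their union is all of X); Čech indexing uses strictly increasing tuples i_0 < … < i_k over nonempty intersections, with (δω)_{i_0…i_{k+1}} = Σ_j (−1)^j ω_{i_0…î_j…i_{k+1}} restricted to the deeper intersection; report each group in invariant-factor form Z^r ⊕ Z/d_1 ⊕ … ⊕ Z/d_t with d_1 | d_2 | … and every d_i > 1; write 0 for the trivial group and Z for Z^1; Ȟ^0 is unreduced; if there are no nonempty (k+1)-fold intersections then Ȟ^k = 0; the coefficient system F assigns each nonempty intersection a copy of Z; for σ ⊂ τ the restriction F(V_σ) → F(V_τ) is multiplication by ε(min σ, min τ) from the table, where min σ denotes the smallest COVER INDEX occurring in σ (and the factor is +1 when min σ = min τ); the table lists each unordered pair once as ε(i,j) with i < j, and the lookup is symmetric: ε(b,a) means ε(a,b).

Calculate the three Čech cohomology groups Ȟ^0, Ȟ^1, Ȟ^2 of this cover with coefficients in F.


Ȟ^0 ≅ 0; Ȟ^1 ≅ Z/2; Ȟ^2 ≅ 0

cover nerve:
  V12={q9} V14={q4,q7} V23={q1} V34={q6}
C dims 4,4; δ0: rk 4, SNF 1^3·2
Ȟ^0: (4−4)−0=0 ⇒ 0
Ȟ^1: (4−0)−4=0 plus torsion [2] ⇒ Z/2
Ȟ^2: (0−0)−0=0 ⇒ 0


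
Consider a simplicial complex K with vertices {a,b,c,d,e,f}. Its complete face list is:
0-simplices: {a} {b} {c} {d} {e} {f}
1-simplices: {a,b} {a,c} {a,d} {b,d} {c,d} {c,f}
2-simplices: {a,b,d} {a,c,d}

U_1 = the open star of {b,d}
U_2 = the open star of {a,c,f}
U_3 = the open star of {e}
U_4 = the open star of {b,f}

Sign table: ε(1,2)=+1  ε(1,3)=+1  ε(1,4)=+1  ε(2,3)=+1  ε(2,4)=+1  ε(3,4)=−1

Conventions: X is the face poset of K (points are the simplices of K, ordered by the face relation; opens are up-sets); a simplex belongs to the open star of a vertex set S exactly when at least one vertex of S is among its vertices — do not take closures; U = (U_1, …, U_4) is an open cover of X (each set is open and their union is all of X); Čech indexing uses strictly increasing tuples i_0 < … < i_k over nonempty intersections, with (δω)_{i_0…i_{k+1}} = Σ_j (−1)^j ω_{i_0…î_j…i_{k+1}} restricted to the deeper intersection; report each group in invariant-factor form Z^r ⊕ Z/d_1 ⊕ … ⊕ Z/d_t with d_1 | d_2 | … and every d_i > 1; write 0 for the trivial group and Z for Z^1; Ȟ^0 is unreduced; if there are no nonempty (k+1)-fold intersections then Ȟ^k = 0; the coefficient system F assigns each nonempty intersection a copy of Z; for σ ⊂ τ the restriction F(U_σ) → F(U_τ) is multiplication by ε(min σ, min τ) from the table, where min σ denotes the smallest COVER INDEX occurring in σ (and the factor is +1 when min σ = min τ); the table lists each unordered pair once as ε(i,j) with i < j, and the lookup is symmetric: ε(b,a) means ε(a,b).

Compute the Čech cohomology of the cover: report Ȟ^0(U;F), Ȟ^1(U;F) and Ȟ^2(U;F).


nerve of the cover:
  U1={{b},{d},{a,b},{a,d},{b,d},{c,d},{a,b,d},{a,c,d}} U2={{a},{c},{f},{a,b},{a,c},{a,d},{c,d},{c,f},{a,b,d},{a,c,d}} U3={{e}} U4={{b},{f},{a,b},{b,d},{c,f},{a,b,d}}
  U12={{a,b},{a,d},{c,d},{a,b,d},{a,c,d}} U14={{b},{a,b},{b,d},{a,b,d}} U24={{f},{a,b},{c,f},{a,b,d}}
  U124={{a,b},{a,b,d}}
C dims 4,3,1; δ0: rk 2, SNF 1^2; δ1: rk 1, SNF 1^1
Ȟ^0 = (4 − 2) − 0 = 2, so Ȟ^0 ≅ Z^2
Ȟ^1 = (3 − 1) − 2 = 0, so Ȟ^1 ≅ 0
Ȟ^2 = (1 − 0) − 1 = 0, so Ȟ^2 ≅ 0

Ȟ^0(U;F) ≅ Z^2; Ȟ^1(U;F) ≅ 0; Ȟ^2(U;F) ≅ 0


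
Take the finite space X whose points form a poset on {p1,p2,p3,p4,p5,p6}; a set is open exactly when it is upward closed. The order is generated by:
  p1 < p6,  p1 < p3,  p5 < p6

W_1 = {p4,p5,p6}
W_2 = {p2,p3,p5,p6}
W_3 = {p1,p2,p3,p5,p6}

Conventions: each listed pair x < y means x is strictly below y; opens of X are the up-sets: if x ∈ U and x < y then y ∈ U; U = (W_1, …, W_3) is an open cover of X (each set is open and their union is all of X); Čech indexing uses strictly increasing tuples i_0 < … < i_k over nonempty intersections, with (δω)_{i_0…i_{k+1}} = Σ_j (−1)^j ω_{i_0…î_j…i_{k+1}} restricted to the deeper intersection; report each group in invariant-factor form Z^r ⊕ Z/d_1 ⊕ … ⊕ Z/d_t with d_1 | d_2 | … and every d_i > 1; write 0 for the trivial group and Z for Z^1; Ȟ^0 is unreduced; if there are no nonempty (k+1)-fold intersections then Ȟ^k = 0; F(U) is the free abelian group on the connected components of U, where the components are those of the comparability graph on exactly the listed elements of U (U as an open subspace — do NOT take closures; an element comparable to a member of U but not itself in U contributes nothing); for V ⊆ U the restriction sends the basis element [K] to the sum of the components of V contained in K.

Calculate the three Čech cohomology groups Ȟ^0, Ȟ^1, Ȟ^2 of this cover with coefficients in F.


Ȟ^0(U;F) ≅ Z^3, Ȟ^1(U;F) ≅ 0, Ȟ^2(U;F) ≅ 0

intersection data:
  W12={p5,p6} W13={p5,p6} W23={p2,p3,p5,p6}
  W123={p5,p6}
components per intersection:
  W1: {p4} {p5,p6}
  W2: {p2} {p3} {p5,p6}
  W3: {p1,p3,p5,p6} {p2}
  W12: {p5,p6}
  W13: {p5,p6}
  W23: {p2} {p3} {p5,p6}
  W123: {p5,p6}
C dims 7,5,1; δ0: rk 4, SNF 1^4; δ1: rk 1, SNF 1^1
Ȟ^0 = (7 − 4) − 0 = 3, so Ȟ^0 ≅ Z^3
Ȟ^1 = (5 − 1) − 4 = 0, so Ȟ^1 ≅ 0
Ȟ^2 = (1 − 0) − 1 = 0, so Ȟ^2 ≅ 0


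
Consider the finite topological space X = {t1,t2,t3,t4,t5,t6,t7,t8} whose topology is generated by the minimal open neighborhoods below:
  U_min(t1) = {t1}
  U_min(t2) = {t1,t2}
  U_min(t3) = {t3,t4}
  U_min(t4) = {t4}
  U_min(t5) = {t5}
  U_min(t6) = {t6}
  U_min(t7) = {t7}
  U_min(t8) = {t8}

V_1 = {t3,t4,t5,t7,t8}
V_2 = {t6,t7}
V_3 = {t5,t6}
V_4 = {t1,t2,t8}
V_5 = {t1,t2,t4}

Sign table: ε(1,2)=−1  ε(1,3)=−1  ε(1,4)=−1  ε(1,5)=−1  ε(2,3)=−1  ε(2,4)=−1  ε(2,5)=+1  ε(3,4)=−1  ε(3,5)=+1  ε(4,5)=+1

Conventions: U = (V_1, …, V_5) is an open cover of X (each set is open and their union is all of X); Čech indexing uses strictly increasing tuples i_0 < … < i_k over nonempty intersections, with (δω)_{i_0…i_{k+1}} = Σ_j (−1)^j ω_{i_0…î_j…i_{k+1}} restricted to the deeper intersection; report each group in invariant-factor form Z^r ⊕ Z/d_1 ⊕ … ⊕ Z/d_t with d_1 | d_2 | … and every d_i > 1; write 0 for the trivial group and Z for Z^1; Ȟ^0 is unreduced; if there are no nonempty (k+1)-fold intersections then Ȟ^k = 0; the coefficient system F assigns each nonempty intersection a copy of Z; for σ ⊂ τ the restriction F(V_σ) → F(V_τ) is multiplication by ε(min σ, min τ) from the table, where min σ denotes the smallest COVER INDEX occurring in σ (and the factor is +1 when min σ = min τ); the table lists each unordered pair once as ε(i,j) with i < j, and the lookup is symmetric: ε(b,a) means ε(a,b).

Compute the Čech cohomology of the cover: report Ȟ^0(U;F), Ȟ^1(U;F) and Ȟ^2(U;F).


Ȟ^0(U;F) ≅ 0, Ȟ^1(U;F) ≅ Z ⊕ Z/2, Ȟ^2(U;F) ≅ 0

intersection data:
  V12={t7} V13={t5} V14={t8} V15={t4} V23={t6} V45={t1,t2}
C dims 5,6; δ0: rk 5, SNF 1^4·2
Ȟ^0 = (5 − 5) − 0 = 0, so Ȟ^0 ≅ 0
Ȟ^1 = (6 − 0) − 5 = 1 plus torsion [2], so Ȟ^1 ≅ Z ⊕ Z/2
Ȟ^2 = (0 − 0) − 0 = 0, so Ȟ^2 ≅ 0


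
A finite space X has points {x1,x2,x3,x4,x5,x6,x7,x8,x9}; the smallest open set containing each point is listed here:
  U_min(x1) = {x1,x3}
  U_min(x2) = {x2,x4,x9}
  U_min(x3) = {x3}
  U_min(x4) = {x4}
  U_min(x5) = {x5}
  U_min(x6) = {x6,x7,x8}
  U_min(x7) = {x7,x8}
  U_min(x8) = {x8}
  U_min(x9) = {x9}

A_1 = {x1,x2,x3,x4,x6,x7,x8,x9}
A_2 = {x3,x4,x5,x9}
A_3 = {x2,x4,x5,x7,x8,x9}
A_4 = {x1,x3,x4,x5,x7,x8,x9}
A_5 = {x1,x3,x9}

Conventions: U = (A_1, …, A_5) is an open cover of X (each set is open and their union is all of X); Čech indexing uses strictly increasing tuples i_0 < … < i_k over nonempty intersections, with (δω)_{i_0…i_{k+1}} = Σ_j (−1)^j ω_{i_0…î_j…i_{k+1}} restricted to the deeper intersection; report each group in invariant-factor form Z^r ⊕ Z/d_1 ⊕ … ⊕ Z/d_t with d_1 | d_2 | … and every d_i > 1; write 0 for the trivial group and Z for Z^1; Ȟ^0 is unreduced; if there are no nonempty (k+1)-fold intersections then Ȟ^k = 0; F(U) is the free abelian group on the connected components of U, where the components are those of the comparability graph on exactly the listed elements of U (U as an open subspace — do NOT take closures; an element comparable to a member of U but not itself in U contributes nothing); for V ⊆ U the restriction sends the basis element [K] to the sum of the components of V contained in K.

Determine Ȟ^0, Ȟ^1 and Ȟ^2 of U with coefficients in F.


nerve simplices:
  A12={x3,x4,x9} A13={x2,x4,x7,x8,x9} A14={x1,x3,x4,x7,x8,x9} A15={x1,x3,x9} A23={x4,x5,x9} A24={x3,x4,x5,x9} A25={x3,x9} A34={x4,x5,x7,x8,x9} A35={x9} A45={x1,x3,x9}
  A123={x4,x9} A124={x3,x4,x9} A125={x3,x9} A134={x4,x7,x8,x9} A135={x9} A145={x1,x3,x9} A234={x4,x5,x9} A235={x9} A245={x3,x9} A345={x9}
  A1234={x4,x9} A1235={x9} A1245={x3,x9} A1345={x9} A2345={x9}
  A12345={x9}
components per intersection:
  A1: {x1,x3} {x2,x4,x9} {x6,x7,x8}
  A2: {x3} {x4} {x5} {x9}
  A3: {x2,x4,x9} {x5} {x7,x8}
  A4: {x1,x3} {x4} {x5} {x7,x8} {x9}
  A5: {x1,x3} {x9}
  A12: {x3} {x4} {x9}
  A13: {x2,x4,x9} {x7,x8}
  A14: {x1,x3} {x4} {x7,x8} {x9}
  A15: {x1,x3} {x9}
  A23: {x4} {x5} {x9}
  A24: {x3} {x4} {x5} {x9}
  A25: {x3} {x9}
  A34: {x4} {x5} {x7,x8} {x9}
  A35: {x9}
  A45: {x1,x3} {x9}
  A123: {x4} {x9}
  A124: {x3} {x4} {x9}
  A125: {x3} {x9}
  A134: {x4} {x7,x8} {x9}
  A135: {x9}
  A145: {x1,x3} {x9}
  A234: {x4} {x5} {x9}
  A235: {x9}
  A245: {x3} {x9}
  A345: {x9}
  A1234: {x4} {x9}
  A1235: {x9}
  A1245: {x3} {x9}
  A1345: {x9}
  A2345: {x9}
  A12345: {x9}
C dims 17,27,20,7; δ0: rk 13, SNF 1^13; δ1: rk 14, SNF 1^14; δ2: rk 6, SNF 1^6
degree 0: 17−13−0 = 4 → Ȟ^0 ≅ Z^4
degree 1: 27−14−13 = 0 → Ȟ^1 ≅ 0
degree 2: 20−6−14 = 0 → Ȟ^2 ≅ 0

Ȟ^0(U;F) ≅ Z^4; Ȟ^1(U;F) ≅ 0; Ȟ^2(U;F) ≅ 0


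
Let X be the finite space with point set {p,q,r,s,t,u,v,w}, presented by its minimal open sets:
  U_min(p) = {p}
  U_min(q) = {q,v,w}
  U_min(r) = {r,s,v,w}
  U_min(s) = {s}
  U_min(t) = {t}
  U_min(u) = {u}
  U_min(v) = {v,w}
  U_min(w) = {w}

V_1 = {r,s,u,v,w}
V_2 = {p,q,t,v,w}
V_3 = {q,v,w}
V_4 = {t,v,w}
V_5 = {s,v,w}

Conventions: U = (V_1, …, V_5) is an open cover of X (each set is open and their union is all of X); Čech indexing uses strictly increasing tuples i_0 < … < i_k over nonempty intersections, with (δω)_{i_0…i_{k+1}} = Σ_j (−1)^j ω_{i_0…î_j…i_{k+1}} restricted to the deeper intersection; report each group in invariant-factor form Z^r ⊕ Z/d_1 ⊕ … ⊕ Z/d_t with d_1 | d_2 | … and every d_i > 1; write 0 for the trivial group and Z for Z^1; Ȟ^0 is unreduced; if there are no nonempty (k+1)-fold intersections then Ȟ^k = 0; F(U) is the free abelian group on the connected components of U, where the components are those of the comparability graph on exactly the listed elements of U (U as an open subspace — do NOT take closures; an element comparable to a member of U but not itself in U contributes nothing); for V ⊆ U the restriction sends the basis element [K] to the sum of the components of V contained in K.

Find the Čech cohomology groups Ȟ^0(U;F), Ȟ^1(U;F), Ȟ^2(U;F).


Ȟ^0 ≅ Z^4, Ȟ^1 ≅ 0, Ȟ^2 ≅ 0

nonempty overlaps:
  V12={v,w} V13={v,w} V14={v,w} V15={s,v,w} V23={q,v,w} V24={t,v,w} V25={v,w} V34={v,w} V35={v,w} V45={v,w}
  V123={v,w} V124={v,w} V125={v,w} V134={v,w} V135={v,w} V145={v,w} V234={v,w} V235={v,w} V245={v,w} V345={v,w}
  V1234={v,w} V1235={v,w} V1245={v,w} V1345={v,w} V2345={v,w}
  V12345={v,w}
components per intersection:
  V1: {r,s,v,w} {u}
  V2: {p} {q,v,w} {t}
  V3: {q,v,w}
  V4: {t} {v,w}
  V5: {s} {v,w}
  V12: {v,w}
  V13: {v,w}
  V14: {v,w}
  V15: {s} {v,w}
  V23: {q,v,w}
  V24: {t} {v,w}
  V25: {v,w}
  V34: {v,w}
  V35: {v,w}
  V45: {v,w}
  V123: {v,w}
  V124: {v,w}
  V125: {v,w}
  V134: {v,w}
  V135: {v,w}
  V145: {v,w}
  V234: {v,w}
  V235: {v,w}
  V245: {v,w}
  V345: {v,w}
  V1234: {v,w}
  V1235: {v,w}
  V1245: {v,w}
  V1345: {v,w}
  V2345: {v,w}
  V12345: {v,w}
C dims 10,12,10,5; δ0: rk 6, SNF 1^6; δ1: rk 6, SNF 1^6; δ2: rk 4, SNF 1^4
degree 0: 10−6−0 = 4 → Ȟ^0 ≅ Z^4
degree 1: 12−6−6 = 0 → Ȟ^1 ≅ 0
degree 2: 10−4−6 = 0 → Ȟ^2 ≅ 0


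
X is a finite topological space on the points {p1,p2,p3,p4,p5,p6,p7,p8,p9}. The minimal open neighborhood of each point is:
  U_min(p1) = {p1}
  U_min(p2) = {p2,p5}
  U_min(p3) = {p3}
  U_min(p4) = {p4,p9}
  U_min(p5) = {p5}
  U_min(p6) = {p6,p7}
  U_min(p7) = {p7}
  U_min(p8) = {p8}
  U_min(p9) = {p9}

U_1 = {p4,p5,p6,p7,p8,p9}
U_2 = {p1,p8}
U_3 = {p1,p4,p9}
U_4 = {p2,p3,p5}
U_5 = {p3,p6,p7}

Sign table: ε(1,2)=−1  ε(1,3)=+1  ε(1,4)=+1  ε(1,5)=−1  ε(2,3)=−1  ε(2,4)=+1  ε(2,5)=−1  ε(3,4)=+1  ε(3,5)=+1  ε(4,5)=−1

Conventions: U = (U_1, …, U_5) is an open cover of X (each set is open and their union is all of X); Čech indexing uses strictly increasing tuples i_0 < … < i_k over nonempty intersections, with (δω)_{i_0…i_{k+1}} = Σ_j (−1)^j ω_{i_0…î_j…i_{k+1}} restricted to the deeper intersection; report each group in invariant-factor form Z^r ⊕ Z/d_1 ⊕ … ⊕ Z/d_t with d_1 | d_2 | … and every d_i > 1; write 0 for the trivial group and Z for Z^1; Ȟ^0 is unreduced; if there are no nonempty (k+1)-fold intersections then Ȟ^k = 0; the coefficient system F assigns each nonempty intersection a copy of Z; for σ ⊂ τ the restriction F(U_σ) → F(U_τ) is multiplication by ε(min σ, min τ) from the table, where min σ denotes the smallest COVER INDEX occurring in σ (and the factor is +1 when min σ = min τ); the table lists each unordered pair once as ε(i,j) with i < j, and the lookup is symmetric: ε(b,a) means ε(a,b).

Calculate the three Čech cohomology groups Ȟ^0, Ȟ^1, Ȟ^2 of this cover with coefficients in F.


nerve of the cover:
  U12={p8} U13={p4,p9} U14={p5} U15={p6,p7} U23={p1} U45={p3}
C dims 5,6; δ0: rk 4, SNF 1^4
Ȟ^0 = (5 − 4) − 0 = 1, so Ȟ^0 ≅ Z
Ȟ^1 = (6 − 0) − 4 = 2, so Ȟ^1 ≅ Z^2
Ȟ^2 = (0 − 0) − 0 = 0, so Ȟ^2 ≅ 0

Ȟ^0 = Z, Ȟ^1 = Z^2, Ȟ^2 = 0


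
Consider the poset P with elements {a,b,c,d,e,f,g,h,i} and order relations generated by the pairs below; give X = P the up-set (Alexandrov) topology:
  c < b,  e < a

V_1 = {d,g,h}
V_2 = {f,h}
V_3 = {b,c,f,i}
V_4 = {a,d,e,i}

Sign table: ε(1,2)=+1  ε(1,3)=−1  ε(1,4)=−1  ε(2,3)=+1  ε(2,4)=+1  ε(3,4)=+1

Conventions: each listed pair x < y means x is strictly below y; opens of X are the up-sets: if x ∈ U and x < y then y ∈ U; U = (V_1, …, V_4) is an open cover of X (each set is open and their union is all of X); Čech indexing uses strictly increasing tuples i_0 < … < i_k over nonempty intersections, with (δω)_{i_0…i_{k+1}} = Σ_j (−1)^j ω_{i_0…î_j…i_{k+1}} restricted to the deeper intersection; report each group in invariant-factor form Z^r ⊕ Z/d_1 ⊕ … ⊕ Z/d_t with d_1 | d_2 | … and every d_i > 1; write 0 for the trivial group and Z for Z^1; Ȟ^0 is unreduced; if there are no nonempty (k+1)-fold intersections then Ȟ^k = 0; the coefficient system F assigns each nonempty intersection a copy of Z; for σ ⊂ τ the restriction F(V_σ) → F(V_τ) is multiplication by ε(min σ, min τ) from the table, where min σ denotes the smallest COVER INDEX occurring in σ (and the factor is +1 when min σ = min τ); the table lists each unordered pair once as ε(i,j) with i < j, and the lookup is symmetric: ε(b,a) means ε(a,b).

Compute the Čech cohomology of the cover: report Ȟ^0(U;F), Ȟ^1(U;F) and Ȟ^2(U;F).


nerve of the cover:
  V12={h} V14={d} V23={f} V34={i}
C dims 4,4; δ0: rk 4, SNF 1^3·2
Ȟ^0 = (4 − 4) − 0 = 0, so Ȟ^0 ≅ 0
Ȟ^1 = (4 − 0) − 4 = 0 plus torsion [2], so Ȟ^1 ≅ Z/2
Ȟ^2 = (0 − 0) − 0 = 0, so Ȟ^2 ≅ 0

Ȟ^0 ≅ 0, Ȟ^1 ≅ Z/2 and Ȟ^2 ≅ 0


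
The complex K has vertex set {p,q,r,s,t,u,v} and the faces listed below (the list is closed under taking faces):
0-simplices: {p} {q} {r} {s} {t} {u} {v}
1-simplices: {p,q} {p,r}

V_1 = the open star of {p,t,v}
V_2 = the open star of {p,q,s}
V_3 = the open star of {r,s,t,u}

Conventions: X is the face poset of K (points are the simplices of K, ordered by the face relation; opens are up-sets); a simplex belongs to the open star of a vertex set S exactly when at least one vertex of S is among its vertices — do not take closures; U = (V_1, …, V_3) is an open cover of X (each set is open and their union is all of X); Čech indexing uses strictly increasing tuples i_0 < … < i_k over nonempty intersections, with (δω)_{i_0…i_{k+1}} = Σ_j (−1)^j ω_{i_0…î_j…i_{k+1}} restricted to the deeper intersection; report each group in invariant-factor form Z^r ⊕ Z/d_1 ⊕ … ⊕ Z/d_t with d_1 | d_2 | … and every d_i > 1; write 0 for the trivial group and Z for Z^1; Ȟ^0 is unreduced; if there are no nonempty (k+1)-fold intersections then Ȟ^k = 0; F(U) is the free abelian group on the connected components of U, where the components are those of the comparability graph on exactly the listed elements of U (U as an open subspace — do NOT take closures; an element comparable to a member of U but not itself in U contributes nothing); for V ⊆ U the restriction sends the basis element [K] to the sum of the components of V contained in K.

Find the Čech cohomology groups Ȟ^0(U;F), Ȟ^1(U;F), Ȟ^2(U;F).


Ȟ^0 ≅ Z^5; Ȟ^1 ≅ 0; Ȟ^2 ≅ 0

nerve simplices:
  V1={{p},{t},{v},{p,q},{p,r}} V2={{p},{q},{s},{p,q},{p,r}} V3={{r},{s},{t},{u},{p,r}}
  V12={{p},{p,q},{p,r}} V13={{t},{p,r}} V23={{s},{p,r}}
  V123={{p,r}}
components per intersection:
  V1: {{p},{p,q},{p,r}} {{t}} {{v}}
  V2: {{p},{q},{p,q},{p,r}} {{s}}
  V3: {{r},{p,r}} {{s}} {{t}} {{u}}
  V12: {{p},{p,q},{p,r}}
  V13: {{t}} {{p,r}}
  V23: {{s}} {{p,r}}
  V123: {{p,r}}
C dims 9,5,1; δ0: rk 4, SNF 1^4; δ1: rk 1, SNF 1^1
degree 0: 9−4−0 = 5 → Ȟ^0 ≅ Z^5
degree 1: 5−1−4 = 0 → Ȟ^1 ≅ 0
degree 2: 1−0−1 = 0 → Ȟ^2 ≅ 0


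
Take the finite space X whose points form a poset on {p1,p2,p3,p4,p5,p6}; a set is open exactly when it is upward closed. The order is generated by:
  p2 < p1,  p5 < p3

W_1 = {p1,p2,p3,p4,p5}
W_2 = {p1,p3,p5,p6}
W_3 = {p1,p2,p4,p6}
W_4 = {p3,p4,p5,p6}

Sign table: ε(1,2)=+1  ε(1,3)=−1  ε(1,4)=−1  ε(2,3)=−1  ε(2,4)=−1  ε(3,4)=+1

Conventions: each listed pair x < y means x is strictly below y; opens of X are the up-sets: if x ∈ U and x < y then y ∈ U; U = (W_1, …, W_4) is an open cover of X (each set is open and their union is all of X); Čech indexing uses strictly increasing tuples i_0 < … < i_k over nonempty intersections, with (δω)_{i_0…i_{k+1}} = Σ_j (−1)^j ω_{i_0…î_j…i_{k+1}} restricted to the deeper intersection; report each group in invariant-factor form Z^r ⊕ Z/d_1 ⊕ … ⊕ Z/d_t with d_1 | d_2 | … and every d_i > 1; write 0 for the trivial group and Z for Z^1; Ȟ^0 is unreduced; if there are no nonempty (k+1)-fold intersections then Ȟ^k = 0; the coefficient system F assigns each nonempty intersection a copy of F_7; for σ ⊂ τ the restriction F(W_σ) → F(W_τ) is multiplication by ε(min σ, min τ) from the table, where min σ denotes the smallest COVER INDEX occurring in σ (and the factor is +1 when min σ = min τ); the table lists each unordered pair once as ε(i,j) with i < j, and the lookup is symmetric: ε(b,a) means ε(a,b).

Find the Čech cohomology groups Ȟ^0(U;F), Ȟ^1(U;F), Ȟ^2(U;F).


Ȟ^0(U;F) ≅ Z/7, Ȟ^1(U;F) ≅ 0, Ȟ^2(U;F) ≅ Z/7

cover nerve:
  W12={p1,p3,p5} W13={p1,p2,p4} W14={p3,p4,p5} W23={p1,p6} W24={p3,p5,p6} W34={p4,p6}
  W123={p1} W124={p3,p5} W134={p4} W234={p6}
C dims 4,6,4; δ0: rk_F7 3; δ1: rk_F7 3
Ȟ^0: (4−3)−0=1 ⇒ Z/7
Ȟ^1: (6−3)−3=0 ⇒ 0
Ȟ^2: (4−0)−3=1 ⇒ Z/7


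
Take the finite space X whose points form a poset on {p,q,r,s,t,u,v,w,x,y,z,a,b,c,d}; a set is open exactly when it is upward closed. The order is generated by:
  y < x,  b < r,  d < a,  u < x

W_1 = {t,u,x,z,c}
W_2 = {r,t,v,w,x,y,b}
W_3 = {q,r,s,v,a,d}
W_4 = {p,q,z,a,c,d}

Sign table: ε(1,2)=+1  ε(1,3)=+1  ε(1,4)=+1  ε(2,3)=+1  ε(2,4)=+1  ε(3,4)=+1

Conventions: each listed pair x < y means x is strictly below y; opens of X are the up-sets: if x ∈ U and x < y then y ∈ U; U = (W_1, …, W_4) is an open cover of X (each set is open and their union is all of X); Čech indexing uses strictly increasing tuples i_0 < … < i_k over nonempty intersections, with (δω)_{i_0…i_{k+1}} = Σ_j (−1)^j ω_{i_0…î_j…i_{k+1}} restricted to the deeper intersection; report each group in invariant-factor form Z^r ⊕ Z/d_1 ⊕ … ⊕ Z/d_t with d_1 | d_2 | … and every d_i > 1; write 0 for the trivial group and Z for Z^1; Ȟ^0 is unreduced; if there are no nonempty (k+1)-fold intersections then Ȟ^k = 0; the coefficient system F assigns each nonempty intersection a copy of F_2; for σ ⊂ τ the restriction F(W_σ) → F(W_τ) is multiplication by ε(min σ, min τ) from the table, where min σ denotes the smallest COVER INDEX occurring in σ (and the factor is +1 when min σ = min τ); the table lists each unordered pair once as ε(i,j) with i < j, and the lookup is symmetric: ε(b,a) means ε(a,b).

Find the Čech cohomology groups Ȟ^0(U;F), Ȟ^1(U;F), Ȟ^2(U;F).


cover nerve:
  W12={t,x} W14={z,c} W23={r,v} W34={q,a,d}
C dims 4,4; δ0: rk_F2 3
Ȟ^0: (4−3)−0=1 ⇒ Z/2
Ȟ^1: (4−0)−3=1 ⇒ Z/2
Ȟ^2: (0−0)−0=0 ⇒ 0

Ȟ^0 ≅ Z/2; Ȟ^1 ≅ Z/2; Ȟ^2 ≅ 0


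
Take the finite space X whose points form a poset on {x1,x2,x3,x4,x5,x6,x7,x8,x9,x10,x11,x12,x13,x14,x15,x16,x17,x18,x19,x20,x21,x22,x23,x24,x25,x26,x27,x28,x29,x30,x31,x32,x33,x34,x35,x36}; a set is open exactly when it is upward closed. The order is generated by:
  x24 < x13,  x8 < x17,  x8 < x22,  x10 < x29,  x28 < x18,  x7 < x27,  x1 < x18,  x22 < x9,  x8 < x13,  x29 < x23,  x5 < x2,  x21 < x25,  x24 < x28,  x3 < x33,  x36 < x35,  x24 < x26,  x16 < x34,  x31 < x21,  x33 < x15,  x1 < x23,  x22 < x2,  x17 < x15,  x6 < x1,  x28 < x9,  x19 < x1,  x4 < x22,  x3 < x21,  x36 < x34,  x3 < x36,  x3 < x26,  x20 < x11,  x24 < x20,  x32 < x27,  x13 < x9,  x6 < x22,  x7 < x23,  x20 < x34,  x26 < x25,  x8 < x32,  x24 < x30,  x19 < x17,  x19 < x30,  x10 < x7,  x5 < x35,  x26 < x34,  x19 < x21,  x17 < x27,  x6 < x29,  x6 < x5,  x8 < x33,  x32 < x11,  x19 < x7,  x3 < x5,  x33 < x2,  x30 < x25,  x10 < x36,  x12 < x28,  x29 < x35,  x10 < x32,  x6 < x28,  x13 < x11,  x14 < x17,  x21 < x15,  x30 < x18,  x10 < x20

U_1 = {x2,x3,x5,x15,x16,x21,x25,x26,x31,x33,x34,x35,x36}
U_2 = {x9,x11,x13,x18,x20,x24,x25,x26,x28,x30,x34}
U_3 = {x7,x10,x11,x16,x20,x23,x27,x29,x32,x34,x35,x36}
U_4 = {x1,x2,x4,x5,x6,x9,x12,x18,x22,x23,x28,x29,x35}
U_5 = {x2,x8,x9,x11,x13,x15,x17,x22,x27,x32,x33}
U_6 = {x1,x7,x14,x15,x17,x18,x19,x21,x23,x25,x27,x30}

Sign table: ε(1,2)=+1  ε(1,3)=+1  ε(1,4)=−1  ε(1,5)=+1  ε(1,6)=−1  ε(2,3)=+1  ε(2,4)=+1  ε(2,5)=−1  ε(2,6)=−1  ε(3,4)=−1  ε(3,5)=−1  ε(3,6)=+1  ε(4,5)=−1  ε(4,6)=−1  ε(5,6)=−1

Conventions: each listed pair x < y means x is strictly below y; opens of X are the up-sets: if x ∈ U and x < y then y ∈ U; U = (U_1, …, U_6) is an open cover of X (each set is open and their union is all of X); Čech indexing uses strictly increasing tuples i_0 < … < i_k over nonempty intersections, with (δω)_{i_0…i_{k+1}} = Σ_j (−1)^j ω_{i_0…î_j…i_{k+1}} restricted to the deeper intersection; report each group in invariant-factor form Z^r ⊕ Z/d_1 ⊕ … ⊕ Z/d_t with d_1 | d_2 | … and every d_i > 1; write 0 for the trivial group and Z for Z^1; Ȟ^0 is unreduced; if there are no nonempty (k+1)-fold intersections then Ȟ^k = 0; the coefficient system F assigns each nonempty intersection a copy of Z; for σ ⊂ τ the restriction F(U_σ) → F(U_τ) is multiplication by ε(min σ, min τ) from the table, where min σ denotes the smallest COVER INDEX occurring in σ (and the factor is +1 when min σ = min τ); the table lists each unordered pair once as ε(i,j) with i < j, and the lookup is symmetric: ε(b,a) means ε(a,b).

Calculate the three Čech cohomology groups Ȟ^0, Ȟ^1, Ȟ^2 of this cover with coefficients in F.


Ȟ^0(U;F) ≅ 0,  Ȟ^1(U;F) ≅ Z/2,  Ȟ^2(U;F) ≅ Z

nerve simplices:
  U12={x25,x26,x34} U13={x16,x34,x35,x36} U14={x2,x5,x35} U15={x2,x15,x33} U16={x15,x21,x25} U23={x11,x20,x34} U24={x9,x18,x28} U25={x9,x11,x13} U26={x18,x25,x30} U34={x23,x29,x35} U35={x11,x27,x32} U36={x7,x23,x27} U45={x2,x9,x22} U46={x1,x18,x23} U56={x15,x17,x27}
  U123={x34} U126={x25} U134={x35} U145={x2} U156={x15} U235={x11} U245={x9} U246={x18} U346={x23} U356={x27}
C dims 6,15,10; δ0: rk 6, SNF 1^5·2; δ1: rk 9, SNF 1^9
degree 0: 6−6−0 = 0 → Ȟ^0 ≅ 0
degree 1: 15−9−6 = 0 plus torsion [2] → Ȟ^1 ≅ Z/2
degree 2: 10−0−9 = 1 → Ȟ^2 ≅ Z


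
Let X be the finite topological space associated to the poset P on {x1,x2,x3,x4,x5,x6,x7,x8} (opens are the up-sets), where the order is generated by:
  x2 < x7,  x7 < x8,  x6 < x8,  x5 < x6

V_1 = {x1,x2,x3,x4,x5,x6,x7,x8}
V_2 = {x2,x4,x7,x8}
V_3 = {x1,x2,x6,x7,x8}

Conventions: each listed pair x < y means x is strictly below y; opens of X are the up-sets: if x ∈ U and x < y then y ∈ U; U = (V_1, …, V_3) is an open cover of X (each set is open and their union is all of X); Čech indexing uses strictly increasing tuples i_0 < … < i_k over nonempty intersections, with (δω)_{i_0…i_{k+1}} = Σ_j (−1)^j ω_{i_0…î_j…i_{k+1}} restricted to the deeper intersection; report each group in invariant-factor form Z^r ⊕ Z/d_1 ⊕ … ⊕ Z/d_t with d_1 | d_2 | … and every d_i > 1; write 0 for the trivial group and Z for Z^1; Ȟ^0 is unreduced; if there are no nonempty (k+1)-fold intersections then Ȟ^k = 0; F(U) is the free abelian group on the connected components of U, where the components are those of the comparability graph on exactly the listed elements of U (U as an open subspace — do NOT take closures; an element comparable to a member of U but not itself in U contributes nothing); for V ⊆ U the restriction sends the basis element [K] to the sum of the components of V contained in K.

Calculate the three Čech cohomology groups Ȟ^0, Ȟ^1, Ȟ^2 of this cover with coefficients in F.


intersection data:
  V12={x2,x4,x7,x8} V13={x1,x2,x6,x7,x8} V23={x2,x7,x8}
  V123={x2,x7,x8}
components per intersection:
  V1: {x1} {x2,x5,x6,x7,x8} {x3} {x4}
  V2: {x2,x7,x8} {x4}
  V3: {x1} {x2,x6,x7,x8}
  V12: {x2,x7,x8} {x4}
  V13: {x1} {x2,x6,x7,x8}
  V23: {x2,x7,x8}
  V123: {x2,x7,x8}
C dims 8,5,1; δ0: rk 4, SNF 1^4; δ1: rk 1, SNF 1^1
Ȟ^0 = (8 − 4) − 0 = 4, so Ȟ^0 ≅ Z^4
Ȟ^1 = (5 − 1) − 4 = 0, so Ȟ^1 ≅ 0
Ȟ^2 = (1 − 0) − 1 = 0, so Ȟ^2 ≅ 0

Ȟ^0 ≅ Z^4; Ȟ^1 ≅ 0; Ȟ^2 ≅ 0


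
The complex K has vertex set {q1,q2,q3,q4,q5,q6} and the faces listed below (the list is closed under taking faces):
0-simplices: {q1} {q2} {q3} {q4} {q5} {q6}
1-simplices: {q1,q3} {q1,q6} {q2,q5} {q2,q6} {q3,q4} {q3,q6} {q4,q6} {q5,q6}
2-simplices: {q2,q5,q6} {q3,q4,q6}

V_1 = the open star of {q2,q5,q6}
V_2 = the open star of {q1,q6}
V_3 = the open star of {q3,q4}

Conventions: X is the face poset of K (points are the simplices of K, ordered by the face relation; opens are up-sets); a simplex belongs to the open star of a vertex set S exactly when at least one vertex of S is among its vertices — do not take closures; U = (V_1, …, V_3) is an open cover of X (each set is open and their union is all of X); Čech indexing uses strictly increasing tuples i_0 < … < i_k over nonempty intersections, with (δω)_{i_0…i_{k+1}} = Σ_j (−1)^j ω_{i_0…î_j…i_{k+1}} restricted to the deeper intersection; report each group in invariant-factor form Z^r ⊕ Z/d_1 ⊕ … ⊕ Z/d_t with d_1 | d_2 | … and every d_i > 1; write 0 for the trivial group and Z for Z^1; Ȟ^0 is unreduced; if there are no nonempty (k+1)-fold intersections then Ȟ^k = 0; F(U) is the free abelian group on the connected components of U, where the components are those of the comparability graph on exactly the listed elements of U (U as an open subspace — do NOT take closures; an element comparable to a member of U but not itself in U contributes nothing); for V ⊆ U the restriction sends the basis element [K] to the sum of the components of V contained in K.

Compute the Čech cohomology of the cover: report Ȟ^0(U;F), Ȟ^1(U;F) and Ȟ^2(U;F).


nerve simplices:
  V1={{q2},{q5},{q6},{q1,q6},{q2,q5},{q2,q6},{q3,q6},{q4,q6},{q5,q6},{q2,q5,q6},{q3,q4,q6}} V2={{q1},{q6},{q1,q3},{q1,q6},{q2,q6},{q3,q6},{q4,q6},{q5,q6},{q2,q5,q6},{q3,q4,q6}} V3={{q3},{q4},{q1,q3},{q3,q4},{q3,q6},{q4,q6},{q3,q4,q6}}
  V12={{q6},{q1,q6},{q2,q6},{q3,q6},{q4,q6},{q5,q6},{q2,q5,q6},{q3,q4,q6}} V13={{q3,q6},{q4,q6},{q3,q4,q6}} V23={{q1,q3},{q3,q6},{q4,q6},{q3,q4,q6}}
  V123={{q3,q6},{q4,q6},{q3,q4,q6}}
components per intersection:
  V1: {{q2},{q5},{q6},{q1,q6},{q2,q5},{q2,q6},{q3,q6},{q4,q6},{q5,q6},{q2,q5,q6},{q3,q4,q6}}
  V2: {{q1},{q6},{q1,q3},{q1,q6},{q2,q6},{q3,q6},{q4,q6},{q5,q6},{q2,q5,q6},{q3,q4,q6}}
  V3: {{q3},{q4},{q1,q3},{q3,q4},{q3,q6},{q4,q6},{q3,q4,q6}}
  V12: {{q6},{q1,q6},{q2,q6},{q3,q6},{q4,q6},{q5,q6},{q2,q5,q6},{q3,q4,q6}}
  V13: {{q3,q6},{q4,q6},{q3,q4,q6}}
  V23: {{q1,q3}} {{q3,q6},{q4,q6},{q3,q4,q6}}
  V123: {{q3,q6},{q4,q6},{q3,q4,q6}}
C dims 3,4,1; δ0: rk 2, SNF 1^2; δ1: rk 1, SNF 1^1
degree 0: 3−2−0 = 1 → Ȟ^0 ≅ Z
degree 1: 4−1−2 = 1 → Ȟ^1 ≅ Z
degree 2: 1−0−1 = 0 → Ȟ^2 ≅ 0

Ȟ^0 ≅ Z, Ȟ^1 ≅ Z and Ȟ^2 ≅ 0


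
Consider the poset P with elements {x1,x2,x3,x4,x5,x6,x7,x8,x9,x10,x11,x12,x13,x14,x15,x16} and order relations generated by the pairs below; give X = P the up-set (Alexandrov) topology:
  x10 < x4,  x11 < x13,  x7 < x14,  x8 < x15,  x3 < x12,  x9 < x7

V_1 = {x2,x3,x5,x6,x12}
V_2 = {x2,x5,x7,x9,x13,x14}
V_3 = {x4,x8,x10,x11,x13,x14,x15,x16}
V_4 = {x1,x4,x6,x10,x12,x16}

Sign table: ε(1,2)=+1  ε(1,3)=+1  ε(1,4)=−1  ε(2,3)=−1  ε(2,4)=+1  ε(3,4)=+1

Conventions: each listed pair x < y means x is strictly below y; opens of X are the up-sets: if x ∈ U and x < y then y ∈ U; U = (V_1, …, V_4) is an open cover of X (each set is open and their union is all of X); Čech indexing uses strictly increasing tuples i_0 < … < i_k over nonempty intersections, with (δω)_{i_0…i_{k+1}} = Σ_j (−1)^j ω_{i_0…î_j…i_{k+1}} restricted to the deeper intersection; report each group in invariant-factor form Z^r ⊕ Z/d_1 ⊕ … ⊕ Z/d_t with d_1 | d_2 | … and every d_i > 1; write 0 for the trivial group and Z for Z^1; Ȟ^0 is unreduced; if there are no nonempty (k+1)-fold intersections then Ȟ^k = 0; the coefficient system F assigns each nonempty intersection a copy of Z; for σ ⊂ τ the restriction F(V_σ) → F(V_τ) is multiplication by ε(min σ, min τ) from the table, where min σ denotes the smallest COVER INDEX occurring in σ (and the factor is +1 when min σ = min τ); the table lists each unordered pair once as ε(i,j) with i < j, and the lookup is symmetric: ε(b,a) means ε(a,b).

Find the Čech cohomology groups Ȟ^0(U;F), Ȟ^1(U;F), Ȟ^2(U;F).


cover nerve:
  V12={x2,x5} V14={x6,x12} V23={x13,x14} V34={x4,x10,x16}
C dims 4,4; δ0: rk 3, SNF 1^3
Ȟ^0: (4−3)−0=1 ⇒ Z
Ȟ^1: (4−0)−3=1 ⇒ Z
Ȟ^2: (0−0)−0=0 ⇒ 0

Ȟ^0 ≅ Z, Ȟ^1 ≅ Z, Ȟ^2 ≅ 0
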